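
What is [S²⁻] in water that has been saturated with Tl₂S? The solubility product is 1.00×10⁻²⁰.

Tl₂S(s) ⇌ 2 Tl⁺(aq) + S²⁻(aq)
Let s be the molar solubility. Then [Tl⁺] = 2s and [S²⁻] = s.
Ksp = [Tl⁺]^2[S²⁻] = (2s)^2 · s = 4s^3 = 1.00×10⁻²⁰
s = 1.36×10⁻⁷ mol/L
[S²⁻] = s = 1.36×10⁻⁷ mol/L

1.36×10⁻⁷ M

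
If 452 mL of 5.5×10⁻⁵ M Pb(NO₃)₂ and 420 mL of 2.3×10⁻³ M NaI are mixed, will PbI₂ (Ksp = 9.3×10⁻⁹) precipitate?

After mixing, V = 452 mL + 420 mL = 872 mL.
[Pb²⁺] = (5.5×10⁻⁵)(452)/872 = 2.9×10⁻⁵ M
[I⁻] = (2.3×10⁻³)(420)/872 = 1.1×10⁻³ M
Q = [Pb²⁺][I⁻]^2 = 3.5×10⁻¹¹
Q = 3.5×10⁻¹¹ < Ksp = 9.3×10⁻⁹, so the solution is unsaturated and no precipitate forms.

No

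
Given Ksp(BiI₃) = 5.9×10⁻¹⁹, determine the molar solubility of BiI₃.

1.2×10⁻⁵ M

BiI₃(s) ⇌ Bi³⁺(aq) + 3 I⁻(aq)
Call the molar solubility s, so that [Bi³⁺] = s and [I⁻] = 3s.
Ksp = [Bi³⁺][I⁻]^3 = s · (3s)^3 = 27s^4
27s^4 = 5.9×10⁻¹⁹  ⇒  s^4 = 2.2×10⁻²⁰
s = 1.2×10⁻⁵ M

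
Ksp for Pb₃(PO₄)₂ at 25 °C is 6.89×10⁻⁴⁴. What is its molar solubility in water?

9.14×10⁻¹⁰ M

Pb₃(PO₄)₂(s) ⇌ 3 Pb²⁺(aq) + 2 PO₄³⁻(aq)
Call the molar solubility s, so that [Pb²⁺] = 3s and [PO₄³⁻] = 2s.
Ksp = [Pb²⁺]^3[PO₄³⁻]^2 = (3s)^3 · (2s)^2 = 108s^5
108s^5 = 6.89×10⁻⁴⁴  ⇒  s^5 = 6.38×10⁻⁴⁶
s = 9.14×10⁻¹⁰ mol L⁻¹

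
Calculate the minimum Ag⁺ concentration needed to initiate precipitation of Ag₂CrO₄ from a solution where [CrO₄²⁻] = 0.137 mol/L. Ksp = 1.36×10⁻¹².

3.15×10⁻⁶ M

The threshold for precipitation is Q = Ksp.
Ag₂CrO₄(s) ⇌ 2 Ag⁺(aq) + CrO₄²⁻(aq)
Ksp = [Ag⁺]^2[CrO₄²⁻] = [Ag⁺]^2(0.137)
[Ag⁺]^2 = 1.36×10⁻¹² / (0.137) = 9.93×10⁻¹²
[Ag⁺] = 3.15×10⁻⁶ mol/L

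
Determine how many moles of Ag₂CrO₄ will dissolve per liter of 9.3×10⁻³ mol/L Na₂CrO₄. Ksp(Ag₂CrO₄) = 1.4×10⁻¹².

Ag₂CrO₄(s) ⇌ 2 Ag⁺(aq) + CrO₄²⁻(aq)
With CrO₄²⁻ already at 9.3×10⁻³ mol/L and s small, take [CrO₄²⁻] ≈ 9.3×10⁻³ mol/L and [Ag⁺] = 2s.
Ksp = [Ag⁺]^2[CrO₄²⁻] = (2s)^2(9.3×10⁻³)
(2s)^2 = 1.4×10⁻¹² / (9.3×10⁻³) = 1.5×10⁻¹⁰
s = 6.1×10⁻⁶ mol/L

6.1×10⁻⁶ M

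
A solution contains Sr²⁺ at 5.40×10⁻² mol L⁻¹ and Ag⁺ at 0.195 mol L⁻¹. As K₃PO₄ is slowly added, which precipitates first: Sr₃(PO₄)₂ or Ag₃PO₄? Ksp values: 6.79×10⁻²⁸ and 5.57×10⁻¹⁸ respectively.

Ag₃PO₄

Precipitation begins when Q = Ksp.
For Sr₃(PO₄)₂: [PO₄³⁻] = (Ksp/[Sr²⁺]^3)^(1/2) = 2.08×10⁻¹² mol L⁻¹
For Ag₃PO₄: [PO₄³⁻] = (Ksp/[Ag⁺]^3) = 7.51×10⁻¹⁶ mol L⁻¹
Since Ag₃PO₄ needs less PO₄³⁻ to reach saturation, it precipitates first.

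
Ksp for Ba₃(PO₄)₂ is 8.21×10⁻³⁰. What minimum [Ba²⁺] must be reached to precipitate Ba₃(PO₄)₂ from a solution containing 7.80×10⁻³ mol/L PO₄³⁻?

Precipitation begins when Q = Ksp.
Ba₃(PO₄)₂(s) ⇌ 3 Ba²⁺(aq) + 2 PO₄³⁻(aq)
Ksp = [Ba²⁺]^3[PO₄³⁻]^2 = [Ba²⁺]^3(7.80×10⁻³)^2
[Ba²⁺]^3 = 8.21×10⁻³⁰ / (7.80×10⁻³)^2 = 1.35×10⁻²⁵
[Ba²⁺] = 5.13×10⁻⁹ mol/L

5.13×10⁻⁹ M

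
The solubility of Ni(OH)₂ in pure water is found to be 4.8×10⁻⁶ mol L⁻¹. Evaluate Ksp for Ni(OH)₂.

Ksp = 4.4×10⁻¹⁶

Ni(OH)₂(s) ⇌ Ni²⁺(aq) + 2 OH⁻(aq)
With molar solubility s: [Ni²⁺] = s, [OH⁻] = 2s.
Ksp = [Ni²⁺][OH⁻]^2 = s · (2s)^2 = 4s^3
Ksp = 4 × (4.8×10⁻⁶)^3 = 4.4×10⁻¹⁶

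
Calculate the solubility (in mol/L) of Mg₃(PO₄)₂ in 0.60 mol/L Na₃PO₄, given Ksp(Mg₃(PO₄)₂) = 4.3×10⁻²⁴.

Mg₃(PO₄)₂(s) ⇌ 3 Mg²⁺(aq) + 2 PO₄³⁻(aq)
PO₄³⁻ is already present at 0.60 mol/L. If s mol/L of Mg₃(PO₄)₂ dissolves, [Mg²⁺] = 3s while [PO₄³⁻] ≈ 0.60 mol/L.
Ksp = [Mg²⁺]^3[PO₄³⁻]^2 = (3s)^3(0.60)^2
(3s)^3 = 4.3×10⁻²⁴ / (0.60)^2 = 1.2×10⁻²³
s = 7.6×10⁻⁹ mol/L

7.6×10⁻⁹ M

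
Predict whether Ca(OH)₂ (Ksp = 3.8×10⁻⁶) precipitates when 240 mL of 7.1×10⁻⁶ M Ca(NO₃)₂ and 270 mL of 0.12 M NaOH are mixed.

No

Total volume after mixing = 240 + 270 = 510 mL.
[Ca²⁺] = (7.1×10⁻⁶)(240)/510 = 3.3×10⁻⁶ M
[OH⁻] = (0.12)(270)/510 = 6.4×10⁻² M
Q = [Ca²⁺][OH⁻]^2 = 1.3×10⁻⁸
Q < Ksp (1.3×10⁻⁸ vs 3.8×10⁻⁶); the solution remains unsaturated and no precipitate forms.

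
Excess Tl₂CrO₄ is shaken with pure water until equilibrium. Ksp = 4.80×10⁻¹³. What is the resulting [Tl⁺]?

9.86×10⁻⁵ M

Tl₂CrO₄(s) ⇌ 2 Tl⁺(aq) + CrO₄²⁻(aq)
If s mol/L of Tl₂CrO₄ dissolves, [Tl⁺] = 2s and [CrO₄²⁻] = s.
Ksp = [Tl⁺]^2[CrO₄²⁻] = (2s)^2 · s = 4s^3 = 4.80×10⁻¹³
s = 4.93×10⁻⁵ mol/L
[Tl⁺] = 2s = 9.86×10⁻⁵ mol/L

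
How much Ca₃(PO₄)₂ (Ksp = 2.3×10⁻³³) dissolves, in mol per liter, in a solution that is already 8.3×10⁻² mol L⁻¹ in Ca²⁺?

1.0×10⁻¹⁵ M

Ca₃(PO₄)₂(s) ⇌ 3 Ca²⁺(aq) + 2 PO₄³⁻(aq)
The solution already contains Ca²⁺ at 8.3×10⁻² mol L⁻¹. Let s be the molar solubility of Ca₃(PO₄)₂.
[Ca²⁺] ≈ 8.3×10⁻² mol L⁻¹ (common ion dominates); [PO₄³⁻] = 2s.
Ksp = [Ca²⁺]^3[PO₄³⁻]^2 = (8.3×10⁻²)^3(2s)^2
(2s)^2 = 2.3×10⁻³³ / (8.3×10⁻²)^3 = 4.0×10⁻³⁰
s = 1.0×10⁻¹⁵ mol L⁻¹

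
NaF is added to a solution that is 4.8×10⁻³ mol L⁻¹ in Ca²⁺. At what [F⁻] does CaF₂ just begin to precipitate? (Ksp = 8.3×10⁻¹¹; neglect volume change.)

1.3×10⁻⁴ M

A salt starts to precipitate once the ion product Q reaches its Ksp.
CaF₂(s) ⇌ Ca²⁺(aq) + 2 F⁻(aq)
Ksp = [Ca²⁺][F⁻]^2 = [F⁻]^2(4.8×10⁻³)
[F⁻]^2 = 8.3×10⁻¹¹ / (4.8×10⁻³) = 1.7×10⁻⁸
[F⁻] = 1.3×10⁻⁴ mol L⁻¹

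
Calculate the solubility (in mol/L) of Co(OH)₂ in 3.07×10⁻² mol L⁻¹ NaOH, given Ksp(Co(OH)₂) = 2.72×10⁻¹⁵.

Co(OH)₂(s) ⇌ Co²⁺(aq) + 2 OH⁻(aq)
OH⁻ is already present at 3.07×10⁻² mol L⁻¹. If s mol/L of Co(OH)₂ dissolves, [Co²⁺] = s while [OH⁻] ≈ 3.07×10⁻² mol L⁻¹.
Ksp = [Co²⁺][OH⁻]^2 = s(3.07×10⁻²)^2
s = 2.72×10⁻¹⁵ / (3.07×10⁻²)^2 = 2.89×10⁻¹²
s = 2.89×10⁻¹² mol L⁻¹

2.89×10⁻¹² M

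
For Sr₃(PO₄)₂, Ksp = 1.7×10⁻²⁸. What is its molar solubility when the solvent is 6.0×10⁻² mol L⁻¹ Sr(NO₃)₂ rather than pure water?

4.4×10⁻¹³ M

Sr₃(PO₄)₂(s) ⇌ 3 Sr²⁺(aq) + 2 PO₄³⁻(aq)
With Sr²⁺ already at 6.0×10⁻² mol L⁻¹ and s small, take [Sr²⁺] ≈ 6.0×10⁻² mol L⁻¹ and [PO₄³⁻] = 2s.
Ksp = [Sr²⁺]^3[PO₄³⁻]^2 = (6.0×10⁻²)^3(2s)^2
(2s)^2 = 1.7×10⁻²⁸ / (6.0×10⁻²)^3 = 7.9×10⁻²⁵
s = 4.4×10⁻¹³ mol L⁻¹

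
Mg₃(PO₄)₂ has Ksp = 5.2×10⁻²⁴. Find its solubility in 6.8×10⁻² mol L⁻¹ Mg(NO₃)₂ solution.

Mg₃(PO₄)₂(s) ⇌ 3 Mg²⁺(aq) + 2 PO₄³⁻(aq)
Mg²⁺ is already present at 6.8×10⁻² mol L⁻¹. If s mol/L of Mg₃(PO₄)₂ dissolves, [PO₄³⁻] = 2s while [Mg²⁺] ≈ 6.8×10⁻² mol L⁻¹.
Ksp = [Mg²⁺]^3[PO₄³⁻]^2 = (6.8×10⁻²)^3(2s)^2
(2s)^2 = 5.2×10⁻²⁴ / (6.8×10⁻²)^3 = 1.7×10⁻²⁰
s = 6.4×10⁻¹¹ mol L⁻¹

6.4×10⁻¹¹ M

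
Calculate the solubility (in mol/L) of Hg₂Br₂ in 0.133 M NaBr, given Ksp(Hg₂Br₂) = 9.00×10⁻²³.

Hg₂Br₂(s) ⇌ Hg₂²⁺(aq) + 2 Br⁻(aq)
The solution already contains Br⁻ at 0.133 M. Let s be the molar solubility of Hg₂Br₂.
[Br⁻] ≈ 0.133 M (common ion dominates); [Hg₂²⁺] = s.
Ksp = [Hg₂²⁺][Br⁻]^2 = s(0.133)^2
s = 9.00×10⁻²³ / (0.133)^2 = 5.09×10⁻²¹
s = 5.09×10⁻²¹ M

5.09×10⁻²¹ M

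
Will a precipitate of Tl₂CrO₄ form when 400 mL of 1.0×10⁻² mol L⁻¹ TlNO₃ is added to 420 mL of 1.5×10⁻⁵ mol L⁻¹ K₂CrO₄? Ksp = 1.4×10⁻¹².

The combined volume is 820 mL.
[Tl⁺] = (1.0×10⁻²)(400)/820 = 4.9×10⁻³ mol L⁻¹
[CrO₄²⁻] = (1.5×10⁻⁵)(420)/820 = 7.7×10⁻⁶ mol L⁻¹
Q = [Tl⁺]^2[CrO₄²⁻] = 1.8×10⁻¹⁰
Because Q > Ksp (1.8×10⁻¹⁰ vs 1.4×10⁻¹²), a precipitate of Tl₂CrO₄ forms.

Yes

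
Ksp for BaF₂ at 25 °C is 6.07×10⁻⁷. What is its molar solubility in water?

5.33×10⁻³ M

BaF₂(s) ⇌ Ba²⁺(aq) + 2 F⁻(aq)
For each mole of BaF₂ that dissolves per liter, [Ba²⁺] = s and [F⁻] = 2s; let s denote this solubility.
Ksp = [Ba²⁺][F⁻]^2 = s · (2s)^2 = 4s^3
4s^3 = 6.07×10⁻⁷  ⇒  s^3 = 1.52×10⁻⁷
s = 5.33×10⁻³ mol/L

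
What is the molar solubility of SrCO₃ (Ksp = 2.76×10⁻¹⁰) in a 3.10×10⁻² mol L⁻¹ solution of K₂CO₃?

8.90×10⁻⁹ M

SrCO₃(s) ⇌ Sr²⁺(aq) + CO₃²⁻(aq)
CO₃²⁻ is already present at 3.10×10⁻² mol L⁻¹. If s mol/L of SrCO₃ dissolves, [Sr²⁺] = s while [CO₃²⁻] ≈ 3.10×10⁻² mol L⁻¹.
Ksp = [Sr²⁺][CO₃²⁻] = s(3.10×10⁻²)
s = 2.76×10⁻¹⁰ / (3.10×10⁻²) = 8.90×10⁻⁹
s = 8.90×10⁻⁹ mol L⁻¹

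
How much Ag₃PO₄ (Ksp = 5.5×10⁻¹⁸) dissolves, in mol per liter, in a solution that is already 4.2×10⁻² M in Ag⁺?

7.4×10⁻¹⁴ M

Ag₃PO₄(s) ⇌ 3 Ag⁺(aq) + PO₄³⁻(aq)
With Ag⁺ already at 4.2×10⁻² M and s small, take [Ag⁺] ≈ 4.2×10⁻² M and [PO₄³⁻] = s.
Ksp = [Ag⁺]^3[PO₄³⁻] = (4.2×10⁻²)^3s
s = 5.5×10⁻¹⁸ / (4.2×10⁻²)^3 = 7.4×10⁻¹⁴
s = 7.4×10⁻¹⁴ M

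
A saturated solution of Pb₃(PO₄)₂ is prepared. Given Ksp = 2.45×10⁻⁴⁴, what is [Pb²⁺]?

Pb₃(PO₄)₂(s) ⇌ 3 Pb²⁺(aq) + 2 PO₄³⁻(aq)
With molar solubility s: [Pb²⁺] = 3s, [PO₄³⁻] = 2s.
Ksp = [Pb²⁺]^3[PO₄³⁻]^2 = (3s)^3 · (2s)^2 = 108s^5 = 2.45×10⁻⁴⁴
s = 7.43×10⁻¹⁰ mol/L
[Pb²⁺] = 3s = 2.23×10⁻⁹ mol/L

2.23×10⁻⁹ M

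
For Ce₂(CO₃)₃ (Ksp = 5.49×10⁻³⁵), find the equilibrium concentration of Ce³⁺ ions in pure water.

1.10×10⁻⁷ M

Ce₂(CO₃)₃(s) ⇌ 2 Ce³⁺(aq) + 3 CO₃²⁻(aq)
For each mole of Ce₂(CO₃)₃ that dissolves per liter, [Ce³⁺] = 2s and [CO₃²⁻] = 3s; let s denote this solubility.
Ksp = [Ce³⁺]^2[CO₃²⁻]^3 = (2s)^2 · (3s)^3 = 108s^5 = 5.49×10⁻³⁵
s = 5.51×10⁻⁸ mol/L
[Ce³⁺] = 2s = 1.10×10⁻⁷ mol/L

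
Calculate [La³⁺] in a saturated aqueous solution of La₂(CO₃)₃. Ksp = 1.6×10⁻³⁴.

1.4×10⁻⁷ M

La₂(CO₃)₃(s) ⇌ 2 La³⁺(aq) + 3 CO₃²⁻(aq)
For each mole of La₂(CO₃)₃ that dissolves per liter, [La³⁺] = 2s and [CO₃²⁻] = 3s; let s denote this solubility.
Ksp = [La³⁺]^2[CO₃²⁻]^3 = (2s)^2 · (3s)^3 = 108s^5 = 1.6×10⁻³⁴
s = 6.8×10⁻⁸ mol L⁻¹
[La³⁺] = 2s = 1.4×10⁻⁷ mol L⁻¹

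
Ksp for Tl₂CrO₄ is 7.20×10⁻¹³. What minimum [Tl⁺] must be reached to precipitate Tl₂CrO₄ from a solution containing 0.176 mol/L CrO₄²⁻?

2.02×10⁻⁶ M

Precipitation of each salt begins when its ion product equals Ksp.
Tl₂CrO₄(s) ⇌ 2 Tl⁺(aq) + CrO₄²⁻(aq)
Ksp = [Tl⁺]^2[CrO₄²⁻] = [Tl⁺]^2(0.176)
[Tl⁺]^2 = 7.20×10⁻¹³ / (0.176) = 4.09×10⁻¹²
[Tl⁺] = 2.02×10⁻⁶ mol/L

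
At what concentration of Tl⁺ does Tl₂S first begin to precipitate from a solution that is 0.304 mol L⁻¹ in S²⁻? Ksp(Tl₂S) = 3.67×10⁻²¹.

1.10×10⁻¹⁰ M

A salt starts to precipitate once the ion product Q reaches its Ksp.
Tl₂S(s) ⇌ 2 Tl⁺(aq) + S²⁻(aq)
Ksp = [Tl⁺]^2[S²⁻] = [Tl⁺]^2(0.304)
[Tl⁺]^2 = 3.67×10⁻²¹ / (0.304) = 1.21×10⁻²⁰
[Tl⁺] = 1.10×10⁻¹⁰ mol L⁻¹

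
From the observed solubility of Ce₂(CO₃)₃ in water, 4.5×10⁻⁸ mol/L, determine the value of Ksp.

Ksp = 2.0×10⁻³⁵

Ce₂(CO₃)₃(s) ⇌ 2 Ce³⁺(aq) + 3 CO₃²⁻(aq)
With molar solubility s: [Ce³⁺] = 2s, [CO₃²⁻] = 3s.
Ksp = [Ce³⁺]^2[CO₃²⁻]^3 = (2s)^2 · (3s)^3 = 108s^5
Ksp = 108 × (4.5×10⁻⁸)^5 = 2.0×10⁻³⁵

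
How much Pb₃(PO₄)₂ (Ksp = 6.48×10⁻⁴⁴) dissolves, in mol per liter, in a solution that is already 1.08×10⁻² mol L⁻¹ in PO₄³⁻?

Pb₃(PO₄)₂(s) ⇌ 3 Pb²⁺(aq) + 2 PO₄³⁻(aq)
Let s be the solubility of Pb₃(PO₄)₂ here. The common ion gives [PO₄³⁻] ≈ 1.08×10⁻² mol L⁻¹, and [Pb²⁺] = 3s.
Ksp = [Pb²⁺]^3[PO₄³⁻]^2 = (3s)^3(1.08×10⁻²)^2
(3s)^3 = 6.48×10⁻⁴⁴ / (1.08×10⁻²)^2 = 5.56×10⁻⁴⁰
s = 2.74×10⁻¹⁴ mol L⁻¹

2.74×10⁻¹⁴ M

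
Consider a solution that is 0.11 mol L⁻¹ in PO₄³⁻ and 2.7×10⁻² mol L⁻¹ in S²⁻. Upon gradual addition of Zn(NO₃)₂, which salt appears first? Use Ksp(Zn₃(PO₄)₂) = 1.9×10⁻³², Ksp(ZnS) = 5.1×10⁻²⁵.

ZnS

The threshold for precipitation is Q = Ksp.
For Zn₃(PO₄)₂: [Zn²⁺] = (Ksp/[PO₄³⁻]^2)^(1/3) = 1.2×10⁻¹⁰ mol L⁻¹
For ZnS: [Zn²⁺] = (Ksp/[S²⁻]) = 1.9×10⁻²³ mol L⁻¹
ZnS requires the lower [Zn²⁺], so it precipitates first.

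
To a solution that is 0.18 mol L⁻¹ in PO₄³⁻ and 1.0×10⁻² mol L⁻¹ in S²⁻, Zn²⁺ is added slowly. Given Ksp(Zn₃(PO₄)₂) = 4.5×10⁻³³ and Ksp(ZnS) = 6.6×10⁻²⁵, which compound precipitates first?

Precipitation of each salt begins when its ion product equals Ksp.
For Zn₃(PO₄)₂: [Zn²⁺] = (Ksp/[PO₄³⁻]^2)^(1/3) = 5.2×10⁻¹¹ mol L⁻¹
For ZnS: [Zn²⁺] = (Ksp/[S²⁻]) = 6.6×10⁻²³ mol L⁻¹
The smaller threshold [Zn²⁺] is reached first, so ZnS precipitates first.

ZnS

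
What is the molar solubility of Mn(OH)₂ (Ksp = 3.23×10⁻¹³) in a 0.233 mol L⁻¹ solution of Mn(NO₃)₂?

5.89×10⁻⁷ M

Mn(OH)₂(s) ⇌ Mn²⁺(aq) + 2 OH⁻(aq)
The solution already contains Mn²⁺ at 0.233 mol L⁻¹. Let s be the molar solubility of Mn(OH)₂.
[Mn²⁺] ≈ 0.233 mol L⁻¹ (common ion dominates); [OH⁻] = 2s.
Ksp = [Mn²⁺][OH⁻]^2 = (0.233)(2s)^2
(2s)^2 = 3.23×10⁻¹³ / (0.233) = 1.39×10⁻¹²
s = 5.89×10⁻⁷ mol L⁻¹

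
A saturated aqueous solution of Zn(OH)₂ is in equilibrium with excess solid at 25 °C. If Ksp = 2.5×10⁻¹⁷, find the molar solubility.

1.8×10⁻⁶ M

Zn(OH)₂(s) ⇌ Zn²⁺(aq) + 2 OH⁻(aq)
With molar solubility s: [Zn²⁺] = s, [OH⁻] = 2s.
Ksp = [Zn²⁺][OH⁻]^2 = s · (2s)^2 = 4s^3
4s^3 = 2.5×10⁻¹⁷  ⇒  s^3 = 6.3×10⁻¹⁸
Taking the 3rd root, s = 1.8×10⁻⁶ mol L⁻¹.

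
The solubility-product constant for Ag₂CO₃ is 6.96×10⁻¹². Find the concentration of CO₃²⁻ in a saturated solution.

1.20×10⁻⁴ M

Ag₂CO₃(s) ⇌ 2 Ag⁺(aq) + CO₃²⁻(aq)
With molar solubility s: [Ag⁺] = 2s, [CO₃²⁻] = s.
Ksp = [Ag⁺]^2[CO₃²⁻] = (2s)^2 · s = 4s^3 = 6.96×10⁻¹²
s = 1.20×10⁻⁴ mol/L
[CO₃²⁻] = s = 1.20×10⁻⁴ mol/L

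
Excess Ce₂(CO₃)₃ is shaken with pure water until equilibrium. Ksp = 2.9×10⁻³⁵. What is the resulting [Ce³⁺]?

9.7×10⁻⁸ M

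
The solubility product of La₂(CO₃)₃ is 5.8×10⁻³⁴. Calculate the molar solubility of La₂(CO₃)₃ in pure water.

La₂(CO₃)₃(s) ⇌ 2 La³⁺(aq) + 3 CO₃²⁻(aq)
Call the molar solubility s, so that [La³⁺] = 2s and [CO₃²⁻] = 3s.
Ksp = [La³⁺]^2[CO₃²⁻]^3 = (2s)^2 · (3s)^3 = 108s^5
108s^5 = 5.8×10⁻³⁴  ⇒  s^5 = 5.4×10⁻³⁶
s = (5.4×10⁻³⁶)^(1/5) = 8.8×10⁻⁸ M

8.8×10⁻⁸ M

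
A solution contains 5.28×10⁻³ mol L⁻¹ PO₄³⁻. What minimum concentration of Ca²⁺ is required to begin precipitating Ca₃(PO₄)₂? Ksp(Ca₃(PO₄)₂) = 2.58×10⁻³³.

4.52×10⁻¹⁰ M

The threshold for precipitation is Q = Ksp.
Ca₃(PO₄)₂(s) ⇌ 3 Ca²⁺(aq) + 2 PO₄³⁻(aq)
Ksp = [Ca²⁺]^3[PO₄³⁻]^2 = [Ca²⁺]^3(5.28×10⁻³)^2
[Ca²⁺]^3 = 2.58×10⁻³³ / (5.28×10⁻³)^2 = 9.25×10⁻²⁹
[Ca²⁺] = 4.52×10⁻¹⁰ mol L⁻¹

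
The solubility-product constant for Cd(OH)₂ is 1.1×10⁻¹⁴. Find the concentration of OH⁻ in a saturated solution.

2.8×10⁻⁵ M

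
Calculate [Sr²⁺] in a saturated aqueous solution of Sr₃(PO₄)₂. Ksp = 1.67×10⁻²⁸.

3.27×10⁻⁶ M

Sr₃(PO₄)₂(s) ⇌ 3 Sr²⁺(aq) + 2 PO₄³⁻(aq)
Let s be the molar solubility. Then [Sr²⁺] = 3s and [PO₄³⁻] = 2s.
Ksp = [Sr²⁺]^3[PO₄³⁻]^2 = (3s)^3 · (2s)^2 = 108s^5 = 1.67×10⁻²⁸
s = 1.09×10⁻⁶ mol L⁻¹
[Sr²⁺] = 3s = 3.27×10⁻⁶ mol L⁻¹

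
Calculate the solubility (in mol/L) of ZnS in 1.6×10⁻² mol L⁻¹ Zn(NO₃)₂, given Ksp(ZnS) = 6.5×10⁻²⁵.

ZnS(s) ⇌ Zn²⁺(aq) + S²⁻(aq)
Let s be the solubility of ZnS here. The common ion gives [Zn²⁺] ≈ 1.6×10⁻² mol L⁻¹, and [S²⁻] = s.
Ksp = [Zn²⁺][S²⁻] = (1.6×10⁻²)s
s = 6.5×10⁻²⁵ / (1.6×10⁻²) = 4.1×10⁻²³
s = 4.1×10⁻²³ mol L⁻¹

4.1×10⁻²³ M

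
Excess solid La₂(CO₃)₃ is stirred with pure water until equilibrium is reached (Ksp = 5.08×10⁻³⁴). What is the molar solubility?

La₂(CO₃)₃(s) ⇌ 2 La³⁺(aq) + 3 CO₃²⁻(aq)
Call the molar solubility s, so that [La³⁺] = 2s and [CO₃²⁻] = 3s.
Ksp = [La³⁺]^2[CO₃²⁻]^3 = (2s)^2 · (3s)^3 = 108s^5
108s^5 = 5.08×10⁻³⁴  ⇒  s^5 = 4.70×10⁻³⁶
s = 8.60×10⁻⁸ M

8.60×10⁻⁸ M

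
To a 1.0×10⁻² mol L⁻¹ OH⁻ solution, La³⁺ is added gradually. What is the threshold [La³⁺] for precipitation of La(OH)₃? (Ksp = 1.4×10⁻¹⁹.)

Precipitation begins when Q = Ksp.
La(OH)₃(s) ⇌ La³⁺(aq) + 3 OH⁻(aq)
Ksp = [La³⁺][OH⁻]^3 = [La³⁺](1.0×10⁻²)^3
[La³⁺] = 1.4×10⁻¹⁹ / (1.0×10⁻²)^3 = 1.4×10⁻¹³
[La³⁺] = 1.4×10⁻¹³ mol L⁻¹

1.4×10⁻¹³ M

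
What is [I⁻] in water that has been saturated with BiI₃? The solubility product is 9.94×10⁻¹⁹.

4.16×10⁻⁵ M

BiI₃(s) ⇌ Bi³⁺(aq) + 3 I⁻(aq)
Call the molar solubility s, so that [Bi³⁺] = s and [I⁻] = 3s.
Ksp = [Bi³⁺][I⁻]^3 = s · (3s)^3 = 27s^4 = 9.94×10⁻¹⁹
s = 1.39×10⁻⁵ M
[I⁻] = 3s = 4.16×10⁻⁵ M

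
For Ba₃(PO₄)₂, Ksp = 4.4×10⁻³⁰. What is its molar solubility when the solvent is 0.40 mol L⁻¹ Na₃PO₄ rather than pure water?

1.0×10⁻¹⁰ M

Ba₃(PO₄)₂(s) ⇌ 3 Ba²⁺(aq) + 2 PO₄³⁻(aq)
The solution already contains PO₄³⁻ at 0.40 mol L⁻¹. Let s be the molar solubility of Ba₃(PO₄)₂.
[PO₄³⁻] ≈ 0.40 mol L⁻¹ (common ion dominates); [Ba²⁺] = 3s.
Ksp = [Ba²⁺]^3[PO₄³⁻]^2 = (3s)^3(0.40)^2
(3s)^3 = 4.4×10⁻³⁰ / (0.40)^2 = 2.8×10⁻²⁹
s = 1.0×10⁻¹⁰ mol L⁻¹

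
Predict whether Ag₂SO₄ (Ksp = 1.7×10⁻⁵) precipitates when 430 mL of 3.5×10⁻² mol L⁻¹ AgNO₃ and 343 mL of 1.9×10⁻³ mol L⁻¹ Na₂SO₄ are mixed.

The combined volume is 773 mL.
[Ag⁺] = (3.5×10⁻²)(430)/773 = 1.9×10⁻² mol L⁻¹
[SO₄²⁻] = (1.9×10⁻³)(343)/773 = 8.4×10⁻⁴ mol L⁻¹
Q = [Ag⁺]^2[SO₄²⁻] = 3.2×10⁻⁷
Q = 3.2×10⁻⁷ < Ksp = 1.7×10⁻⁵, so the solution is unsaturated and no precipitate forms.

No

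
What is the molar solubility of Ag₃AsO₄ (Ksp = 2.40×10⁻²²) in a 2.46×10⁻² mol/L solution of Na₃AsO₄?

Ag₃AsO₄(s) ⇌ 3 Ag⁺(aq) + AsO₄³⁻(aq)
Let s be the solubility of Ag₃AsO₄ here. The common ion gives [AsO₄³⁻] ≈ 2.46×10⁻² mol/L, and [Ag⁺] = 3s.
Ksp = [Ag⁺]^3[AsO₄³⁻] = (3s)^3(2.46×10⁻²)
(3s)^3 = 2.40×10⁻²² / (2.46×10⁻²) = 9.76×10⁻²¹
s = 7.12×10⁻⁸ mol/L

7.12×10⁻⁸ M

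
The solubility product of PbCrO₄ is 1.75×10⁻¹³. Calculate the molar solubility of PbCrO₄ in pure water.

4.18×10⁻⁷ M

PbCrO₄(s) ⇌ Pb²⁺(aq) + CrO₄²⁻(aq)
Call the molar solubility s, so that [Pb²⁺] = s and [CrO₄²⁻] = s.
Ksp = [Pb²⁺][CrO₄²⁻] = s · s = s^2
s^2 = 1.75×10⁻¹³
Taking the 2nd root, s = 4.18×10⁻⁷ M.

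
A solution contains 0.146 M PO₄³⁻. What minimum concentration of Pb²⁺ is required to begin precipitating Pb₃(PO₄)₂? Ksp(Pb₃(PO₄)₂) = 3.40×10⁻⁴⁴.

1.17×10⁻¹⁴ M

Precipitation of each salt begins when its ion product equals Ksp.
Pb₃(PO₄)₂(s) ⇌ 3 Pb²⁺(aq) + 2 PO₄³⁻(aq)
Ksp = [Pb²⁺]^3[PO₄³⁻]^2 = [Pb²⁺]^3(0.146)^2
[Pb²⁺]^3 = 3.40×10⁻⁴⁴ / (0.146)^2 = 1.60×10⁻⁴²
[Pb²⁺] = 1.17×10⁻¹⁴ M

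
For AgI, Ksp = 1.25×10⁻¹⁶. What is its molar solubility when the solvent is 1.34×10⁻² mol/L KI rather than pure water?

AgI(s) ⇌ Ag⁺(aq) + I⁻(aq)
With I⁻ already at 1.34×10⁻² mol/L and s small, take [I⁻] ≈ 1.34×10⁻² mol/L and [Ag⁺] = s.
Ksp = [Ag⁺][I⁻] = s(1.34×10⁻²)
s = 1.25×10⁻¹⁶ / (1.34×10⁻²) = 9.33×10⁻¹⁵
s = 9.33×10⁻¹⁵ mol/L

9.33×10⁻¹⁵ M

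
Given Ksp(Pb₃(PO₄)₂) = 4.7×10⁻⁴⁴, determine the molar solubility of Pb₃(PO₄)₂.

8.5×10⁻¹⁰ M

Pb₃(PO₄)₂(s) ⇌ 3 Pb²⁺(aq) + 2 PO₄³⁻(aq)
If s mol/L of Pb₃(PO₄)₂ dissolves, [Pb²⁺] = 3s and [PO₄³⁻] = 2s.
Ksp = [Pb²⁺]^3[PO₄³⁻]^2 = (3s)^3 · (2s)^2 = 108s^5
108s^5 = 4.7×10⁻⁴⁴  ⇒  s^5 = 4.4×10⁻⁴⁶
Taking the 5th root, s = 8.5×10⁻¹⁰ mol L⁻¹.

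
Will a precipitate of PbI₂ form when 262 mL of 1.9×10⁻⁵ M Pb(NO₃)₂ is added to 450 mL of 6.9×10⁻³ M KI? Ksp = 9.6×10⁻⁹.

No

Total volume after mixing = 262 + 450 = 712 mL.
[Pb²⁺] = (1.9×10⁻⁵)(262)/712 = 7.0×10⁻⁶ M
[I⁻] = (6.9×10⁻³)(450)/712 = 4.4×10⁻³ M
Q = [Pb²⁺][I⁻]^2 = 1.3×10⁻¹⁰
Q < Ksp (1.3×10⁻¹⁰ vs 9.6×10⁻⁹); the solution remains unsaturated and no precipitate forms.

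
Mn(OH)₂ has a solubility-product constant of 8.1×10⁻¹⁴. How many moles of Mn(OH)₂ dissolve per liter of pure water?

2.7×10⁻⁵ M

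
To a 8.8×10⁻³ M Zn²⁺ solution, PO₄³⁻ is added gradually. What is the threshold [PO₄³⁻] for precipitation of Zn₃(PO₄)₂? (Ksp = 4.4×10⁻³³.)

A salt starts to precipitate once the ion product Q reaches its Ksp.
Zn₃(PO₄)₂(s) ⇌ 3 Zn²⁺(aq) + 2 PO₄³⁻(aq)
Ksp = [Zn²⁺]^3[PO₄³⁻]^2 = [PO₄³⁻]^2(8.8×10⁻³)^3
[PO₄³⁻]^2 = 4.4×10⁻³³ / (8.8×10⁻³)^3 = 6.5×10⁻²⁷
[PO₄³⁻] = 8.0×10⁻¹⁴ M

8.0×10⁻¹⁴ M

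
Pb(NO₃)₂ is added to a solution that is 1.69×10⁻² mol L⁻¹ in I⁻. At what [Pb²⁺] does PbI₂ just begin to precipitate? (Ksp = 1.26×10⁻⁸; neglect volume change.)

4.41×10⁻⁵ M

Each salt precipitates once Q = Ksp for that salt.
PbI₂(s) ⇌ Pb²⁺(aq) + 2 I⁻(aq)
Ksp = [Pb²⁺][I⁻]^2 = [Pb²⁺](1.69×10⁻²)^2
[Pb²⁺] = 1.26×10⁻⁸ / (1.69×10⁻²)^2 = 4.41×10⁻⁵
[Pb²⁺] = 4.41×10⁻⁵ mol L⁻¹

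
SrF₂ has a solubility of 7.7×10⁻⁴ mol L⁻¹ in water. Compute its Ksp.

SrF₂(s) ⇌ Sr²⁺(aq) + 2 F⁻(aq)
If s mol/L of SrF₂ dissolves, [Sr²⁺] = s and [F⁻] = 2s.
Ksp = [Sr²⁺][F⁻]^2 = s · (2s)^2 = 4s^3
Ksp = 4 × (7.7×10⁻⁴)^3 = 1.8×10⁻⁹

Ksp = 1.8×10⁻⁹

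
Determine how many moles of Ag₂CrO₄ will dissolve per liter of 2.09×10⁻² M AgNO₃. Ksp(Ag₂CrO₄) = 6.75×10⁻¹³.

1.55×10⁻⁹ M

Ag₂CrO₄(s) ⇌ 2 Ag⁺(aq) + CrO₄²⁻(aq)
Let s be the solubility of Ag₂CrO₄ here. The common ion gives [Ag⁺] ≈ 2.09×10⁻² M, and [CrO₄²⁻] = s.
Ksp = [Ag⁺]^2[CrO₄²⁻] = (2.09×10⁻²)^2s
s = 6.75×10⁻¹³ / (2.09×10⁻²)^2 = 1.55×10⁻⁹
s = 1.55×10⁻⁹ M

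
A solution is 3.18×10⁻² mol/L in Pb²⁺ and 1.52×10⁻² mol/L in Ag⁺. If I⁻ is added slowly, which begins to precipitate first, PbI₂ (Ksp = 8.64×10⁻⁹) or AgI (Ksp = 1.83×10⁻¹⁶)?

AgI

Each salt precipitates once Q = Ksp for that salt.
For PbI₂: [I⁻] = (Ksp/[Pb²⁺])^(1/2) = 5.21×10⁻⁴ mol/L
For AgI: [I⁻] = (Ksp/[Ag⁺]) = 1.20×10⁻¹⁴ mol/L
Since AgI needs less I⁻ to reach saturation, it precipitates first.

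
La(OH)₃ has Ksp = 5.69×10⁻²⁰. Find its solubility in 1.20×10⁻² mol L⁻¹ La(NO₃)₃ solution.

5.60×10⁻⁷ M

La(OH)₃(s) ⇌ La³⁺(aq) + 3 OH⁻(aq)
The solution already contains La³⁺ at 1.20×10⁻² mol L⁻¹. Let s be the molar solubility of La(OH)₃.
[La³⁺] ≈ 1.20×10⁻² mol L⁻¹ (common ion dominates); [OH⁻] = 3s.
Ksp = [La³⁺][OH⁻]^3 = (1.20×10⁻²)(3s)^3
(3s)^3 = 5.69×10⁻²⁰ / (1.20×10⁻²) = 4.74×10⁻¹⁸
s = 5.60×10⁻⁷ mol L⁻¹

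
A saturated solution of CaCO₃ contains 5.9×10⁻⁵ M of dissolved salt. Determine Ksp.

Ksp = 3.5×10⁻⁹

CaCO₃(s) ⇌ Ca²⁺(aq) + CO₃²⁻(aq)
For each mole of CaCO₃ that dissolves per liter, [Ca²⁺] = s and [CO₃²⁻] = s; let s denote this solubility.
Ksp = [Ca²⁺][CO₃²⁻] = s · s = s^2
Ksp = (5.9×10⁻⁵)^2 = 3.5×10⁻⁹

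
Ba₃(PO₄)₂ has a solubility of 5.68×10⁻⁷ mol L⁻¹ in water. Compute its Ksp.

Ba₃(PO₄)₂(s) ⇌ 3 Ba²⁺(aq) + 2 PO₄³⁻(aq)
If s mol/L of Ba₃(PO₄)₂ dissolves, [Ba²⁺] = 3s and [PO₄³⁻] = 2s.
Ksp = [Ba²⁺]^3[PO₄³⁻]^2 = (3s)^3 · (2s)^2 = 108s^5
Ksp = 108 × (5.68×10⁻⁷)^5 = 6.39×10⁻³⁰

Ksp = 6.39×10⁻³⁰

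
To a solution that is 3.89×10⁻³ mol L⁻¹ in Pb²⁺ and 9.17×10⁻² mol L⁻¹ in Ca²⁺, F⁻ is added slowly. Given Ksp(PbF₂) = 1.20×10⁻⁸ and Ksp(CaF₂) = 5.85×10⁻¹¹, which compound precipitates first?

CaF₂

The threshold for precipitation is Q = Ksp.
For PbF₂: [F⁻] = (Ksp/[Pb²⁺])^(1/2) = 1.76×10⁻³ mol L⁻¹
For CaF₂: [F⁻] = (Ksp/[Ca²⁺])^(1/2) = 2.53×10⁻⁵ mol L⁻¹
CaF₂ requires the lower [F⁻], so it precipitates first.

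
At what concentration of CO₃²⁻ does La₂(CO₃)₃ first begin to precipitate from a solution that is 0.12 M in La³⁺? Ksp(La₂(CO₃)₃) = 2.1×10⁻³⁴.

2.4×10⁻¹¹ M

Precipitation of each salt begins when its ion product equals Ksp.
La₂(CO₃)₃(s) ⇌ 2 La³⁺(aq) + 3 CO₃²⁻(aq)
Ksp = [La³⁺]^2[CO₃²⁻]^3 = [CO₃²⁻]^3(0.12)^2
[CO₃²⁻]^3 = 2.1×10⁻³⁴ / (0.12)^2 = 1.5×10⁻³²
[CO₃²⁻] = 2.4×10⁻¹¹ M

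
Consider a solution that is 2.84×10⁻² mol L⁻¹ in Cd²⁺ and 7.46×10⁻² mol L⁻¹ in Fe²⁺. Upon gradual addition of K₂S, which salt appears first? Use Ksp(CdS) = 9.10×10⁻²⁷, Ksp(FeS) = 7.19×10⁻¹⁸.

CdS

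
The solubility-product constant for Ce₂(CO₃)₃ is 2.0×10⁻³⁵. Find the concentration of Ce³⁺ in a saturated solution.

Ce₂(CO₃)₃(s) ⇌ 2 Ce³⁺(aq) + 3 CO₃²⁻(aq)
Call the molar solubility s, so that [Ce³⁺] = 2s and [CO₃²⁻] = 3s.
Ksp = [Ce³⁺]^2[CO₃²⁻]^3 = (2s)^2 · (3s)^3 = 108s^5 = 2.0×10⁻³⁵
s = 4.5×10⁻⁸ mol/L
[Ce³⁺] = 2s = 9.0×10⁻⁸ mol/L

9.0×10⁻⁸ M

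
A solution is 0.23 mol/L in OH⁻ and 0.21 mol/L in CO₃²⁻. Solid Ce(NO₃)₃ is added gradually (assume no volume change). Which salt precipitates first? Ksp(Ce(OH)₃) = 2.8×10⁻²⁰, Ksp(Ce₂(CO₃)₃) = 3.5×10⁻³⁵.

Precipitation of each salt begins when its ion product equals Ksp.
For Ce(OH)₃: [Ce³⁺] = (Ksp/[OH⁻]^3) = 2.3×10⁻¹⁸ mol/L
For Ce₂(CO₃)₃: [Ce³⁺] = (Ksp/[CO₃²⁻]^3)^(1/2) = 6.1×10⁻¹⁷ mol/L
Since Ce(OH)₃ needs less Ce³⁺ to reach saturation, it precipitates first.

Ce(OH)₃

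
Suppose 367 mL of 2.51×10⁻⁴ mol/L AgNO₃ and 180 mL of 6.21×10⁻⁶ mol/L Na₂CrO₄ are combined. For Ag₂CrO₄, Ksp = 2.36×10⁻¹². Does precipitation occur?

No

The combined volume is 547 mL.
[Ag⁺] = (2.51×10⁻⁴)(367)/547 = 1.68×10⁻⁴ mol/L
[CrO₄²⁻] = (6.21×10⁻⁶)(180)/547 = 2.04×10⁻⁶ mol/L
Q = [Ag⁺]^2[CrO₄²⁻] = 5.80×10⁻¹⁴
Q < Ksp (5.80×10⁻¹⁴ vs 2.36×10⁻¹²); the solution remains unsaturated and no precipitate forms.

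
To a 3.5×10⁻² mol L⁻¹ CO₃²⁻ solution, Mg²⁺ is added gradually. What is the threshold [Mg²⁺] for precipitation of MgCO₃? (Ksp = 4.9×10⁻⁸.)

1.4×10⁻⁶ M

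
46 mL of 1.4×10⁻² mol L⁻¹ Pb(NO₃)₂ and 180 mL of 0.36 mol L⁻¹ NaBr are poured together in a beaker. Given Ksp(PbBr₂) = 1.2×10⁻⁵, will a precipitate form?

Yes

After mixing, V = 46 mL + 180 mL = 226 mL.
[Pb²⁺] = (1.4×10⁻²)(46)/226 = 2.8×10⁻³ mol L⁻¹
[Br⁻] = (0.36)(180)/226 = 0.29 mol L⁻¹
Q = [Pb²⁺][Br⁻]^2 = 2.3×10⁻⁴
Since Q (2.3×10⁻⁴) exceeds Ksp (1.2×10⁻⁵), PbBr₂ will precipitate.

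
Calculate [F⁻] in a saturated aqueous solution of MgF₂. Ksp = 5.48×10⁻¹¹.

4.79×10⁻⁴ M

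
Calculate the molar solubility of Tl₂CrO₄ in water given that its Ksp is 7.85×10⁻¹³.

5.81×10⁻⁵ M

Tl₂CrO₄(s) ⇌ 2 Tl⁺(aq) + CrO₄²⁻(aq)
If s mol/L of Tl₂CrO₄ dissolves, [Tl⁺] = 2s and [CrO₄²⁻] = s.
Ksp = [Tl⁺]^2[CrO₄²⁻] = (2s)^2 · s = 4s^3
4s^3 = 7.85×10⁻¹³  ⇒  s^3 = 1.96×10⁻¹³
Taking the 3rd root, s = 5.81×10⁻⁵ mol L⁻¹.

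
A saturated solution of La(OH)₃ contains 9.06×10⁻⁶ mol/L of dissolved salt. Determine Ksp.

Ksp = 1.82×10⁻¹⁹

La(OH)₃(s) ⇌ La³⁺(aq) + 3 OH⁻(aq)
Call the molar solubility s, so that [La³⁺] = s and [OH⁻] = 3s.
Ksp = [La³⁺][OH⁻]^3 = s · (3s)^3 = 27s^4
Ksp = 27 × (9.06×10⁻⁶)^4 = 1.82×10⁻¹⁹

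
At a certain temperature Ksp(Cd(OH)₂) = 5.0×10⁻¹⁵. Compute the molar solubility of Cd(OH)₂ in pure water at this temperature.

1.1×10⁻⁵ M

Cd(OH)₂(s) ⇌ Cd²⁺(aq) + 2 OH⁻(aq)
Call the molar solubility s, so that [Cd²⁺] = s and [OH⁻] = 2s.
Ksp = [Cd²⁺][OH⁻]^2 = s · (2s)^2 = 4s^3
4s^3 = 5.0×10⁻¹⁵  ⇒  s^3 = 1.3×10⁻¹⁵
Taking the 3rd root, s = 1.1×10⁻⁵ mol/L.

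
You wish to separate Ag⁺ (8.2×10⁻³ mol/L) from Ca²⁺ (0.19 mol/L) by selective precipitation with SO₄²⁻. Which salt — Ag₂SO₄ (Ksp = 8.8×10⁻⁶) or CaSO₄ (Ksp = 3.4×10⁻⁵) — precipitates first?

CaSO₄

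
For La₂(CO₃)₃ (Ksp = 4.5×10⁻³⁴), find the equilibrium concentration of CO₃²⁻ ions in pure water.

2.5×10⁻⁷ M

La₂(CO₃)₃(s) ⇌ 2 La³⁺(aq) + 3 CO₃²⁻(aq)
Call the molar solubility s, so that [La³⁺] = 2s and [CO₃²⁻] = 3s.
Ksp = [La³⁺]^2[CO₃²⁻]^3 = (2s)^2 · (3s)^3 = 108s^5 = 4.5×10⁻³⁴
s = 8.4×10⁻⁸ mol/L
[CO₃²⁻] = 3s = 2.5×10⁻⁷ mol/L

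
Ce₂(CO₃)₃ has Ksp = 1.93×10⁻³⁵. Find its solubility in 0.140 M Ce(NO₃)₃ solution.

3.32×10⁻¹² M

Ce₂(CO₃)₃(s) ⇌ 2 Ce³⁺(aq) + 3 CO₃²⁻(aq)
Ce³⁺ is already present at 0.140 M. If s mol/L of Ce₂(CO₃)₃ dissolves, [CO₃²⁻] = 3s while [Ce³⁺] ≈ 0.140 M.
Ksp = [Ce³⁺]^2[CO₃²⁻]^3 = (0.140)^2(3s)^3
(3s)^3 = 1.93×10⁻³⁵ / (0.140)^2 = 9.85×10⁻³⁴
s = 3.32×10⁻¹² M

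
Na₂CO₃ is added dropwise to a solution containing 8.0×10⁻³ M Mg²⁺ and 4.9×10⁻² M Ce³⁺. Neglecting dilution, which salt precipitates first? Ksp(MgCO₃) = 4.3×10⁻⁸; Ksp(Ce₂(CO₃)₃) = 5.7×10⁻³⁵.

A salt starts to precipitate once the ion product Q reaches its Ksp.
For MgCO₃: [CO₃²⁻] = (Ksp/[Mg²⁺]) = 5.4×10⁻⁶ M
For Ce₂(CO₃)₃: [CO₃²⁻] = (Ksp/[Ce³⁺]^2)^(1/3) = 2.9×10⁻¹¹ M
Ce₂(CO₃)₃ requires the lower [CO₃²⁻], so it precipitates first.

Ce₂(CO₃)₃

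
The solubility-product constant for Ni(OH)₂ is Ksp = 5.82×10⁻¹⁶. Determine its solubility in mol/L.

Ni(OH)₂(s) ⇌ Ni²⁺(aq) + 2 OH⁻(aq)
For each mole of Ni(OH)₂ that dissolves per liter, [Ni²⁺] = s and [OH⁻] = 2s; let s denote this solubility.
Ksp = [Ni²⁺][OH⁻]^2 = s · (2s)^2 = 4s^3
4s^3 = 5.82×10⁻¹⁶  ⇒  s^3 = 1.46×10⁻¹⁶
Taking the 3rd root, s = 5.26×10⁻⁶ mol L⁻¹.

5.26×10⁻⁶ M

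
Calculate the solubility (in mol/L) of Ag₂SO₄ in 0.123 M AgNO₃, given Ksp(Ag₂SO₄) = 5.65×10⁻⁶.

3.73×10⁻⁴ M

Ag₂SO₄(s) ⇌ 2 Ag⁺(aq) + SO₄²⁻(aq)
Ag⁺ is already present at 0.123 M. If s mol/L of Ag₂SO₄ dissolves, [SO₄²⁻] = s while [Ag⁺] ≈ 0.123 M.
Ksp = [Ag⁺]^2[SO₄²⁻] = (0.123)^2s
s = 5.65×10⁻⁶ / (0.123)^2 = 3.73×10⁻⁴
s = 3.73×10⁻⁴ M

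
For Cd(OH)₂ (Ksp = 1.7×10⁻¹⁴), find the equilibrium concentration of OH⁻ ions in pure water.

3.2×10⁻⁵ M

Cd(OH)₂(s) ⇌ Cd²⁺(aq) + 2 OH⁻(aq)
With molar solubility s: [Cd²⁺] = s, [OH⁻] = 2s.
Ksp = [Cd²⁺][OH⁻]^2 = s · (2s)^2 = 4s^3 = 1.7×10⁻¹⁴
s = 1.6×10⁻⁵ M
[OH⁻] = 2s = 3.2×10⁻⁵ M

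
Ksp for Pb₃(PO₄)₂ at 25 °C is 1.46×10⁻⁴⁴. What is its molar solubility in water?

Pb₃(PO₄)₂(s) ⇌ 3 Pb²⁺(aq) + 2 PO₄³⁻(aq)
For each mole of Pb₃(PO₄)₂ that dissolves per liter, [Pb²⁺] = 3s and [PO₄³⁻] = 2s; let s denote this solubility.
Ksp = [Pb²⁺]^3[PO₄³⁻]^2 = (3s)^3 · (2s)^2 = 108s^5
108s^5 = 1.46×10⁻⁴⁴  ⇒  s^5 = 1.35×10⁻⁴⁶
s = 6.70×10⁻¹⁰ mol L⁻¹

6.70×10⁻¹⁰ M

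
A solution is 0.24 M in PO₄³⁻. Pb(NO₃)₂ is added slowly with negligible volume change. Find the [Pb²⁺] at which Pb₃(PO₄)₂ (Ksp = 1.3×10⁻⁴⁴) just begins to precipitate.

6.1×10⁻¹⁵ M

Precipitation begins when Q = Ksp.
Pb₃(PO₄)₂(s) ⇌ 3 Pb²⁺(aq) + 2 PO₄³⁻(aq)
Ksp = [Pb²⁺]^3[PO₄³⁻]^2 = [Pb²⁺]^3(0.24)^2
[Pb²⁺]^3 = 1.3×10⁻⁴⁴ / (0.24)^2 = 2.3×10⁻⁴³
[Pb²⁺] = 6.1×10⁻¹⁵ M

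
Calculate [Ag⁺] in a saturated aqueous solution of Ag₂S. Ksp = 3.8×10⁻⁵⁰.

Ag₂S(s) ⇌ 2 Ag⁺(aq) + S²⁻(aq)
If s mol/L of Ag₂S dissolves, [Ag⁺] = 2s and [S²⁻] = s.
Ksp = [Ag⁺]^2[S²⁻] = (2s)^2 · s = 4s^3 = 3.8×10⁻⁵⁰
s = 2.1×10⁻¹⁷ mol/L
[Ag⁺] = 2s = 4.2×10⁻¹⁷ mol/L

4.2×10⁻¹⁷ M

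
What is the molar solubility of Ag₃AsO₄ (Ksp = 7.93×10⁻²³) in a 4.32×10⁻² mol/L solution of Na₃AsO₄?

Ag₃AsO₄(s) ⇌ 3 Ag⁺(aq) + AsO₄³⁻(aq)
The solution already contains AsO₄³⁻ at 4.32×10⁻² mol/L. Let s be the molar solubility of Ag₃AsO₄.
[AsO₄³⁻] ≈ 4.32×10⁻² mol/L (common ion dominates); [Ag⁺] = 3s.
Ksp = [Ag⁺]^3[AsO₄³⁻] = (3s)^3(4.32×10⁻²)
(3s)^3 = 7.93×10⁻²³ / (4.32×10⁻²) = 1.84×10⁻²¹
s = 4.08×10⁻⁸ mol/L

4.08×10⁻⁸ M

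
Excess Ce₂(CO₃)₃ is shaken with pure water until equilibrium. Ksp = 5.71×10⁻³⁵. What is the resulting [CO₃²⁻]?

1.67×10⁻⁷ M

Ce₂(CO₃)₃(s) ⇌ 2 Ce³⁺(aq) + 3 CO₃²⁻(aq)
With molar solubility s: [Ce³⁺] = 2s, [CO₃²⁻] = 3s.
Ksp = [Ce³⁺]^2[CO₃²⁻]^3 = (2s)^2 · (3s)^3 = 108s^5 = 5.71×10⁻³⁵
s = 5.55×10⁻⁸ mol L⁻¹
[CO₃²⁻] = 3s = 1.67×10⁻⁷ mol L⁻¹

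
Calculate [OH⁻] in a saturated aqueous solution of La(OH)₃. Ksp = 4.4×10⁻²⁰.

1.9×10⁻⁵ M

La(OH)₃(s) ⇌ La³⁺(aq) + 3 OH⁻(aq)
Let s be the molar solubility. Then [La³⁺] = s and [OH⁻] = 3s.
Ksp = [La³⁺][OH⁻]^3 = s · (3s)^3 = 27s^4 = 4.4×10⁻²⁰
s = 6.4×10⁻⁶ mol L⁻¹
[OH⁻] = 3s = 1.9×10⁻⁵ mol L⁻¹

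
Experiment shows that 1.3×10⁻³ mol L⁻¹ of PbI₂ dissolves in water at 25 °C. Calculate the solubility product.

PbI₂(s) ⇌ Pb²⁺(aq) + 2 I⁻(aq)
Let s be the molar solubility. Then [Pb²⁺] = s and [I⁻] = 2s.
Ksp = [Pb²⁺][I⁻]^2 = s · (2s)^2 = 4s^3
Ksp = 4 × (1.3×10⁻³)^3 = 8.8×10⁻⁹

Ksp = 8.8×10⁻⁹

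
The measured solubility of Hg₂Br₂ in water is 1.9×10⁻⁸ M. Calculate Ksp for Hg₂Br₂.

Hg₂Br₂(s) ⇌ Hg₂²⁺(aq) + 2 Br⁻(aq)
If s mol/L of Hg₂Br₂ dissolves, [Hg₂²⁺] = s and [Br⁻] = 2s.
Ksp = [Hg₂²⁺][Br⁻]^2 = s · (2s)^2 = 4s^3
Ksp = 4 × (1.9×10⁻⁸)^3 = 2.7×10⁻²³

Ksp = 2.7×10⁻²³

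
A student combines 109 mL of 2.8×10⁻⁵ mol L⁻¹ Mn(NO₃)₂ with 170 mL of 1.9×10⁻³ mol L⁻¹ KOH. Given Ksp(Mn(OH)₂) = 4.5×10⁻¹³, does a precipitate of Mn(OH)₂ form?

The combined volume is 279 mL.
[Mn²⁺] = (2.8×10⁻⁵)(109)/279 = 1.1×10⁻⁵ mol L⁻¹
[OH⁻] = (1.9×10⁻³)(170)/279 = 1.2×10⁻³ mol L⁻¹
Q = [Mn²⁺][OH⁻]^2 = 1.5×10⁻¹¹
Because Q > Ksp (1.5×10⁻¹¹ vs 4.5×10⁻¹³), a precipitate of Mn(OH)₂ forms.

Yes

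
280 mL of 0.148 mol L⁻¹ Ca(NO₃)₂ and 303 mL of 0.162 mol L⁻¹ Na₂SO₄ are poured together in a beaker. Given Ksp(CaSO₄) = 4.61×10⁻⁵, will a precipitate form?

The combined volume is 583 mL.
[Ca²⁺] = (0.148)(280)/583 = 7.11×10⁻² mol L⁻¹
[SO₄²⁻] = (0.162)(303)/583 = 8.42×10⁻² mol L⁻¹
Q = [Ca²⁺][SO₄²⁻] = 5.98×10⁻³
Q = 5.98×10⁻³ > Ksp = 4.61×10⁻⁵, so the solution is supersaturated and CaSO₄ precipitates.

Yes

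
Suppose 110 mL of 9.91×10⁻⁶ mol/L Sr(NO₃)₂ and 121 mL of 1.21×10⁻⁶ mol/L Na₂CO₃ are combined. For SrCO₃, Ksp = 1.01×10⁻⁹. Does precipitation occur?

No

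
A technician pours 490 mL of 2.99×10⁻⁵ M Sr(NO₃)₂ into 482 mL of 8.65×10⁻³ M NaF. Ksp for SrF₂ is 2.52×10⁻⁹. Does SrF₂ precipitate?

No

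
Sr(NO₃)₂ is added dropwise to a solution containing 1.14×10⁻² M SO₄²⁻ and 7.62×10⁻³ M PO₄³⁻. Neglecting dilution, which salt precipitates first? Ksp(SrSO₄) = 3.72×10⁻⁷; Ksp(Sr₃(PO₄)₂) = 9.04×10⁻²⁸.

Sr₃(PO₄)₂

Each salt precipitates once Q = Ksp for that salt.
For SrSO₄: [Sr²⁺] = (Ksp/[SO₄²⁻]) = 3.26×10⁻⁵ M
For Sr₃(PO₄)₂: [Sr²⁺] = (Ksp/[PO₄³⁻]^2)^(1/3) = 2.50×10⁻⁸ M
Sr₃(PO₄)₂ requires the lower [Sr²⁺], so it precipitates first.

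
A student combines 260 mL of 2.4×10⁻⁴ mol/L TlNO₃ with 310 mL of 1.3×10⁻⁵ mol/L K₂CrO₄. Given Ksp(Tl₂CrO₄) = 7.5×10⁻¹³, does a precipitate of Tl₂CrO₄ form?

The combined volume is 570 mL.
[Tl⁺] = (2.4×10⁻⁴)(260)/570 = 1.1×10⁻⁴ mol/L
[CrO₄²⁻] = (1.3×10⁻⁵)(310)/570 = 7.1×10⁻⁶ mol/L
Q = [Tl⁺]^2[CrO₄²⁻] = 8.5×10⁻¹⁴
Q < Ksp (8.5×10⁻¹⁴ vs 7.5×10⁻¹³); the solution remains unsaturated and no precipitate forms.

No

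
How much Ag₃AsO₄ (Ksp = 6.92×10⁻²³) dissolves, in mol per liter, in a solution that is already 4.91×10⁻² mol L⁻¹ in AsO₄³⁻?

Ag₃AsO₄(s) ⇌ 3 Ag⁺(aq) + AsO₄³⁻(aq)
With AsO₄³⁻ already at 4.91×10⁻² mol L⁻¹ and s small, take [AsO₄³⁻] ≈ 4.91×10⁻² mol L⁻¹ and [Ag⁺] = 3s.
Ksp = [Ag⁺]^3[AsO₄³⁻] = (3s)^3(4.91×10⁻²)
(3s)^3 = 6.92×10⁻²³ / (4.91×10⁻²) = 1.41×10⁻²¹
s = 3.74×10⁻⁸ mol L⁻¹

3.74×10⁻⁸ M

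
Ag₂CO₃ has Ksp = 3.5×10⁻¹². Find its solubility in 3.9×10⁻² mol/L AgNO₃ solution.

2.3×10⁻⁹ M

Ag₂CO₃(s) ⇌ 2 Ag⁺(aq) + CO₃²⁻(aq)
Let s be the solubility of Ag₂CO₃ here. The common ion gives [Ag⁺] ≈ 3.9×10⁻² mol/L, and [CO₃²⁻] = s.
Ksp = [Ag⁺]^2[CO₃²⁻] = (3.9×10⁻²)^2s
s = 3.5×10⁻¹² / (3.9×10⁻²)^2 = 2.3×10⁻⁹
s = 2.3×10⁻⁹ mol/L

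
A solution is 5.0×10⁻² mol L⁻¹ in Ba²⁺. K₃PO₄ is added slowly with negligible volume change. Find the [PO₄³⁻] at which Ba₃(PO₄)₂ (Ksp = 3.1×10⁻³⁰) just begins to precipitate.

Each salt precipitates once Q = Ksp for that salt.
Ba₃(PO₄)₂(s) ⇌ 3 Ba²⁺(aq) + 2 PO₄³⁻(aq)
Ksp = [Ba²⁺]^3[PO₄³⁻]^2 = [PO₄³⁻]^2(5.0×10⁻²)^3
[PO₄³⁻]^2 = 3.1×10⁻³⁰ / (5.0×10⁻²)^3 = 2.5×10⁻²⁶
[PO₄³⁻] = 1.6×10⁻¹³ mol L⁻¹

1.6×10⁻¹³ M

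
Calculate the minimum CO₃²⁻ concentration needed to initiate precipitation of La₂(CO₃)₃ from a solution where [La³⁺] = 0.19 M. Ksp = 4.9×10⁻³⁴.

Precipitation of each salt begins when its ion product equals Ksp.
La₂(CO₃)₃(s) ⇌ 2 La³⁺(aq) + 3 CO₃²⁻(aq)
Ksp = [La³⁺]^2[CO₃²⁻]^3 = [CO₃²⁻]^3(0.19)^2
[CO₃²⁻]^3 = 4.9×10⁻³⁴ / (0.19)^2 = 1.4×10⁻³²
[CO₃²⁻] = 2.4×10⁻¹¹ M

2.4×10⁻¹¹ M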